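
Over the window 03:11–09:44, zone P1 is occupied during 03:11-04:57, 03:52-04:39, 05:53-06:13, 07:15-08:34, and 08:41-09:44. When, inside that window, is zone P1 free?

04:57–05:53, 06:13–07:15, 08:34–08:41

After merging, the occupied span is 03:11–04:57, 05:53–06:13, 07:15–08:34, 08:41–09:44.
Complement within 03:11–09:44: 04:57–05:53, 06:13–07:15, 08:34–08:41.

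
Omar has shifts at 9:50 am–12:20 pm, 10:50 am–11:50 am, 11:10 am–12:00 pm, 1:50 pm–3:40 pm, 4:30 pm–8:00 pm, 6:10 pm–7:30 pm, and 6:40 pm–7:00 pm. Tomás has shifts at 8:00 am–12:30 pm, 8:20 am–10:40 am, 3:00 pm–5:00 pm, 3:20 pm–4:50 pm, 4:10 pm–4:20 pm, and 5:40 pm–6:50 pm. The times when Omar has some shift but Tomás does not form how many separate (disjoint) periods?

3

First set merges to 9:50 am-12:20 pm, 1:50 pm-3:40 pm, 4:30 pm-8:00 pm.
Second set merges to 8:00 am-12:30 pm, 3:00 pm-5:00 pm, 5:40 pm-6:50 pm.
A \ B = 1:50 pm-3:00 pm, 5:00 pm-5:40 pm, 6:50 pm-8:00 pm.
That is 3 disjoint pieces.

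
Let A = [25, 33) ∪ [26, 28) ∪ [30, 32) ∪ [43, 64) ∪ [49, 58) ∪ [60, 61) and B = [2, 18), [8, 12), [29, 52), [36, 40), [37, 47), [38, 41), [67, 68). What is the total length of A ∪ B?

Merge the first list: [25, 33), [43, 64).
Merge the second list: [2, 18), [29, 52), [67, 68).
A ∪ B = [2, 18), [25, 64), [67, 68).
Total: 16 + 39 + 1 = 56.

56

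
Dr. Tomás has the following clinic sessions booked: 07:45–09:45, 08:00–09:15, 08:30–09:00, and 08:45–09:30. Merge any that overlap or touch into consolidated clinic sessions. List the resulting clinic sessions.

07:45–09:45

08:00–09:15 overlaps/touches 07:45–09:45 → extend to 07:45–09:45.
08:30–09:00 overlaps/touches 07:45–09:45 → extend to 07:45–09:45.
08:45–09:30 overlaps/touches 07:45–09:45 → extend to 07:45–09:45.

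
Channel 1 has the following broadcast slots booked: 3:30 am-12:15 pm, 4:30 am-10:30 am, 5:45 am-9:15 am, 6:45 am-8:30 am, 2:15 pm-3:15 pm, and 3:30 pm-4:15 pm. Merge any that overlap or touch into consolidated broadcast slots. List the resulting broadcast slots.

3:30 am-12:15 pm, 2:15 pm-3:15 pm, 3:30 pm-4:15 pm

4:30 am-10:30 am overlaps/touches 3:30 am-12:15 pm → extend to 3:30 am-12:15 pm.
5:45 am-9:15 am overlaps/touches 3:30 am-12:15 pm → extend to 3:30 am-12:15 pm.
6:45 am-8:30 am overlaps/touches 3:30 am-12:15 pm → extend to 3:30 am-12:15 pm.
2:15 pm-3:15 pm is disjoint → start new block.
3:30 pm-4:15 pm is disjoint → start new block.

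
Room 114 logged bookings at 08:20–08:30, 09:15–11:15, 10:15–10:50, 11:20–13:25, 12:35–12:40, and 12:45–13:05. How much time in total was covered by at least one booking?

Merged: 08:20–08:30, 09:15–11:15, 11:20–13:25.
Lengths: 10 min + 2 h + 2 h 5 min = 4 h 15 min.

4 h 15 min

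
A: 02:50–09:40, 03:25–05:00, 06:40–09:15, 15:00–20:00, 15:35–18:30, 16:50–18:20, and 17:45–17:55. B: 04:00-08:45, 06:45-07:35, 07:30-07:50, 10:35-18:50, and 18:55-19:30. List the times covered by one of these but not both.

02:50-04:00, 08:45-09:40, 10:35-15:00, 18:50-18:55, 19:30-20:00

A, merged: 02:50-09:40, 15:00-20:00.
B, merged: 04:00-08:45, 10:35-18:50, 18:55-19:30.
A but not B: 02:50-04:00, 08:45-09:40, 18:50-18:55, 19:30-20:00.
B but not A: 10:35-15:00.
Combining gives A △ B.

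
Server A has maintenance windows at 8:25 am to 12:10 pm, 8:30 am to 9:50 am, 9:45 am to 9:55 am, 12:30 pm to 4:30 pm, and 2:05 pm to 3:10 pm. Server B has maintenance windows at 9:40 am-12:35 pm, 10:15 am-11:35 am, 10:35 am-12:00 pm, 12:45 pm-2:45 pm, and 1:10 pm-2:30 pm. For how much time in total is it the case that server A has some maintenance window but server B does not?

3 h 10 min

A, merged: 8:25 am–12:10 pm, 12:30 pm–4:30 pm.
B, merged: 9:40 am–12:35 pm, 12:45 pm–2:45 pm.
A \ B = 8:25 am–9:40 am, 12:35 pm–12:45 pm, 2:45 pm–4:30 pm.
Total: 1 h 15 min + 10 min + 1 h 45 min = 3 h 10 min.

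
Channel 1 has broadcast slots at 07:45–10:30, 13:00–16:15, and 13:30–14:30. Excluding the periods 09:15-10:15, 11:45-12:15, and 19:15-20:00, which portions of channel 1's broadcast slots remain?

First set merges to 07:45-10:30, 13:00-16:15.
07:45-10:30 \ B = 07:45-09:15, 10:15-10:30.
13:00-16:15: nothing removed.

07:45-09:15, 10:15-10:30, 13:00-16:15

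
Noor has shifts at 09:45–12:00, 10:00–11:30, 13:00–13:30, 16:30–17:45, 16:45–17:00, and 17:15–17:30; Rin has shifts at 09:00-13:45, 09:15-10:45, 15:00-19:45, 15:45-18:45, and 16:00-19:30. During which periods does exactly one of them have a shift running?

A, merged: 09:45–12:00, 13:00–13:30, 16:30–17:45.
B, merged: 09:00–13:45, 15:00–19:45.
A \ B = none.
B \ A = 09:00–09:45, 12:00–13:00, 13:30–13:45, 15:00–16:30, 17:45–19:45.
Union of the two gives the symmetric difference.

09:00–09:45, 12:00–13:00, 13:30–13:45, 15:00–16:30, 17:45–19:45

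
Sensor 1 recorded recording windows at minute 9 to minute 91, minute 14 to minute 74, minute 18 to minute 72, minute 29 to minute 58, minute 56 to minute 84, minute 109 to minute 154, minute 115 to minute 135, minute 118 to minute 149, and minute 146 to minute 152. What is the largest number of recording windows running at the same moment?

5

At minute 56, 5 of the intervals are simultaneously active.
No point has more.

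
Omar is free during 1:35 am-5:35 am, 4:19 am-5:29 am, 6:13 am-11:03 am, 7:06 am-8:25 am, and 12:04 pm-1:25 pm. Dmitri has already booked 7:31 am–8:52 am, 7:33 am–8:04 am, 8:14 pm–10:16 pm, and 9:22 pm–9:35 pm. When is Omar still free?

Merge the first list: 1:35 am–5:35 am, 6:13 am–11:03 am, 12:04 pm–1:25 pm.
Merge the second list: 7:31 am–8:52 am, 8:14 pm–10:16 pm.
1:35 am–5:35 am: nothing removed.
6:13 am–11:03 am \ B = 6:13 am–7:31 am, 8:52 am–11:03 am.
12:04 pm–1:25 pm: nothing removed.

1:35 am–5:35 am, 6:13 am–7:31 am, 8:52 am–11:03 am, 12:04 pm–1:25 pm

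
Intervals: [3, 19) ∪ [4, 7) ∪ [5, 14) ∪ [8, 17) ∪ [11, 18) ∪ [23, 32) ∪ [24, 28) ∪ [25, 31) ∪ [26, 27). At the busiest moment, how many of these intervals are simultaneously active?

4

At 11, 4 of the intervals are simultaneously active.
No point has more.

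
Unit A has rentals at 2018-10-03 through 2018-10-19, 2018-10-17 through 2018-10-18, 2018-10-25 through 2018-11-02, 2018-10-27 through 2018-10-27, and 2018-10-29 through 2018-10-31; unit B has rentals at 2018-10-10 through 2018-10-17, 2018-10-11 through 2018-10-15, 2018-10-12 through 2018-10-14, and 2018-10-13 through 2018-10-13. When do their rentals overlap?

Merge the first list: 2018-10-03 through 2018-10-19, 2018-10-25 through 2018-11-02.
Merge the second list: 2018-10-10 through 2018-10-17.
2018-10-03 through 2018-10-19 meets the second set on 2018-10-10 through 2018-10-17.
2018-10-25 through 2018-11-02: no overlap with the second set.

2018-10-10 through 2018-10-17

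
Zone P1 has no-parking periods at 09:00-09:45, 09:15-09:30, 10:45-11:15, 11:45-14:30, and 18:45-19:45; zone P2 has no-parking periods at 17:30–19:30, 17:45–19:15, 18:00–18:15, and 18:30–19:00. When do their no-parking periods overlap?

A, merged: 09:00–09:45, 10:45–11:15, 11:45–14:30, 18:45–19:45.
B, merged: 17:30–19:30.
09:00–09:45 falls entirely outside B.
10:45–11:15 falls entirely outside B.
11:45–14:30 falls entirely outside B.
18:45–19:45 overlaps B on 18:45–19:30.

18:45–19:30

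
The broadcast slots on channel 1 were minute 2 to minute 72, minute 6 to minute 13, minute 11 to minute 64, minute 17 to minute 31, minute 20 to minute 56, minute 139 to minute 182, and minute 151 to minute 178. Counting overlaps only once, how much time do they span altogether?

113 minutes

Merged: minute 2 to minute 72, minute 139 to minute 182.
Lengths: 70 minutes + 43 minutes = 113 minutes.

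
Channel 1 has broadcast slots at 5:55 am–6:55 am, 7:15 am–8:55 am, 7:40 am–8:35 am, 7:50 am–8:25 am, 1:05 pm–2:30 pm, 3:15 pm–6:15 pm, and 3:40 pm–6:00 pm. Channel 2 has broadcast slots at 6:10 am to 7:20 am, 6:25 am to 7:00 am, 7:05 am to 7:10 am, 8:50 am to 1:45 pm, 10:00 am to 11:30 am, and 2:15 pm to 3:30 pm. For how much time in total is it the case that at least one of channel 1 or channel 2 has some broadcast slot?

First set merges to 5:55 am–6:55 am, 7:15 am–8:55 am, 1:05 pm–2:30 pm, 3:15 pm–6:15 pm.
Second set merges to 6:10 am–7:20 am, 8:50 am–1:45 pm, 2:15 pm–3:30 pm.
A ∪ B = 5:55 am–6:15 pm.
Total: 12 h 20 min.

12 h 20 min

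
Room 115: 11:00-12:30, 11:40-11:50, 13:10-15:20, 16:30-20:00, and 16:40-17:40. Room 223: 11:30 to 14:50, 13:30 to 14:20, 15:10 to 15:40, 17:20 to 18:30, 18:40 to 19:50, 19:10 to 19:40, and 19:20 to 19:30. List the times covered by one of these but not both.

A, merged: 11:00–12:30, 13:10–15:20, 16:30–20:00.
B, merged: 11:30–14:50, 15:10–15:40, 17:20–18:30, 18:40–19:50.
A but not B: 11:00–11:30, 14:50–15:10, 16:30–17:20, 18:30–18:40, 19:50–20:00.
B but not A: 12:30–13:10, 15:20–15:40.
Combining gives A △ B.

11:00–11:30, 12:30–13:10, 14:50–15:10, 15:20–15:40, 16:30–17:20, 18:30–18:40, 19:50–20:00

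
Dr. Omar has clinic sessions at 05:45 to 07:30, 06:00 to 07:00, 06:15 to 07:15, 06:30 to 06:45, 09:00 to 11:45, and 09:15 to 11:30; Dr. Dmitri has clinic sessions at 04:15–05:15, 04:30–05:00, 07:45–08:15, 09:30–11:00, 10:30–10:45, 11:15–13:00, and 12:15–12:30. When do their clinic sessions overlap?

Merge the first list: 05:45-07:30, 09:00-11:45.
Merge the second list: 04:15-05:15, 07:45-08:15, 09:30-11:00, 11:15-13:00.
05:45-07:30 falls entirely outside B.
09:00-11:45 overlaps B on 09:30-11:00, 11:15-11:45.

09:30-11:00, 11:15-11:45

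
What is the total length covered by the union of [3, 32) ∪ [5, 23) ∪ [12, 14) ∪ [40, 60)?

Merged: [3, 32), [40, 60).
Lengths: 29 + 20 = 49.

49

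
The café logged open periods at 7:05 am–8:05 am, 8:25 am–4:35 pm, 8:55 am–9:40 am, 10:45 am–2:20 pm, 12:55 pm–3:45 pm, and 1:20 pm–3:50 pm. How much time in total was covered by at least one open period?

9 h 10 min

Merged: 7:05 am–8:05 am, 8:25 am–4:35 pm.
Lengths: 1 h + 8 h 10 min = 9 h 10 min.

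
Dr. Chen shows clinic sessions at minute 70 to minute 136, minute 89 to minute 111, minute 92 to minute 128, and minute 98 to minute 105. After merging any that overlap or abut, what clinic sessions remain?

minute 89 to minute 111 overlaps/touches minute 70 to minute 136 → extend to minute 70 to minute 136.
minute 92 to minute 128 overlaps/touches minute 70 to minute 136 → extend to minute 70 to minute 136.
minute 98 to minute 105 overlaps/touches minute 70 to minute 136 → extend to minute 70 to minute 136.

minute 70 to minute 136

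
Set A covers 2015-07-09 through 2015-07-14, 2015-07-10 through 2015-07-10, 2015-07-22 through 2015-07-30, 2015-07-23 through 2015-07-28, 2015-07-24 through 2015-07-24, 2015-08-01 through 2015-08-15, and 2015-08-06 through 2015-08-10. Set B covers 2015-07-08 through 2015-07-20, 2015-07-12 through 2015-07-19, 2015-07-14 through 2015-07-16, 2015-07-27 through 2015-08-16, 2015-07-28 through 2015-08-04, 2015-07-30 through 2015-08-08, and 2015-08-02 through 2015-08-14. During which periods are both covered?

A, merged: 2015-07-09 through 2015-07-14, 2015-07-22 through 2015-07-30, 2015-08-01 through 2015-08-15.
B, merged: 2015-07-08 through 2015-07-20, 2015-07-27 through 2015-08-16.
2015-07-09 through 2015-07-14 overlaps B on 2015-07-09 through 2015-07-14.
2015-07-22 through 2015-07-30 overlaps B on 2015-07-27 through 2015-07-30.
2015-08-01 through 2015-08-15 overlaps B on 2015-08-01 through 2015-08-15.

2015-07-09 through 2015-07-14, 2015-07-27 through 2015-07-30, 2015-08-01 through 2015-08-15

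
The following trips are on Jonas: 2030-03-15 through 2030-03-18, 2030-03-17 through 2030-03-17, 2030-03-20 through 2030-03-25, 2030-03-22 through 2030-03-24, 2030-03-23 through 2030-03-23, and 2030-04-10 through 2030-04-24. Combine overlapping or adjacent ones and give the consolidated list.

2030-03-17 through 2030-03-17 overlaps/touches 2030-03-15 through 2030-03-18 → extend to 2030-03-15 through 2030-03-18.
2030-03-20 through 2030-03-25 is disjoint → start new block.
2030-03-22 through 2030-03-24 overlaps/touches 2030-03-20 through 2030-03-25 → extend to 2030-03-20 through 2030-03-25.
2030-03-23 through 2030-03-23 overlaps/touches 2030-03-20 through 2030-03-25 → extend to 2030-03-20 through 2030-03-25.
2030-04-10 through 2030-04-24 is disjoint → start new block.

2030-03-15 through 2030-03-18, 2030-03-20 through 2030-03-25, 2030-04-10 through 2030-04-24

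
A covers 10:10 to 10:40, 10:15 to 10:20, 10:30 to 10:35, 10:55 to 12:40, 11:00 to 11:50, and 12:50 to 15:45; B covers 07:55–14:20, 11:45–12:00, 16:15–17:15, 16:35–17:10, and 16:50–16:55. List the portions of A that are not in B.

14:20–15:45

Merge the first list: 10:10–10:40, 10:55–12:40, 12:50–15:45.
Merge the second list: 07:55–14:20, 16:15–17:15.
10:10–10:40 lies entirely inside B → drops out.
10:55–12:40 lies entirely inside B → drops out.
12:50–15:45 with B removed leaves 14:20–15:45.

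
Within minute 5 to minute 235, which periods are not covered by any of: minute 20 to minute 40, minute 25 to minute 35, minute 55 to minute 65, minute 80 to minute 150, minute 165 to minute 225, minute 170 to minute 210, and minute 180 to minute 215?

minute 5 to minute 20, minute 40 to minute 55, minute 65 to minute 80, minute 150 to minute 165, minute 225 to minute 235

Covered (merged): minute 20 to minute 40, minute 55 to minute 65, minute 80 to minute 150, minute 165 to minute 225.
Uncovered inside minute 5 to minute 235: minute 5 to minute 20, minute 40 to minute 55, minute 65 to minute 80, minute 150 to minute 165, minute 225 to minute 235.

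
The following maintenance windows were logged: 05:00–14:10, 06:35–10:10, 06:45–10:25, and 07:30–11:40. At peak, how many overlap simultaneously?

4

At 07:30, 4 of the intervals are simultaneously active.
No point has more.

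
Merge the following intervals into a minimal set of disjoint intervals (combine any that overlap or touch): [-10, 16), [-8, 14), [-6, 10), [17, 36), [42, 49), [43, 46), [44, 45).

[-10, 16) ∪ [17, 36) ∪ [42, 49)

[-8, 14) overlaps/touches [-10, 16) → extend to [-10, 16).
[-6, 10) overlaps/touches [-10, 16) → extend to [-10, 16).
[17, 36) is disjoint → start new block.
[42, 49) is disjoint → start new block.
[43, 46) overlaps/touches [42, 49) → extend to [42, 49).
[44, 45) overlaps/touches [42, 49) → extend to [42, 49).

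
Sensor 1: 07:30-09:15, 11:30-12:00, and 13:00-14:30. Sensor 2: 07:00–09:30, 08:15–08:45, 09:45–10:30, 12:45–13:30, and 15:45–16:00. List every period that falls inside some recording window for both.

07:30–09:15, 13:00–13:30

Merge the second list: 07:00–09:30, 09:45–10:30, 12:45–13:30, 15:45–16:00.
07:30–09:15 overlaps B on 07:30–09:15.
11:30–12:00 falls entirely outside B.
13:00–14:30 overlaps B on 13:00–13:30.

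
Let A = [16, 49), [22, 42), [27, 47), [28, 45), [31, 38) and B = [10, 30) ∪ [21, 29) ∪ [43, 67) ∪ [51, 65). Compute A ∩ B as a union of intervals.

[16, 30) ∪ [43, 49)

A, merged: [16, 49).
B, merged: [10, 30), [43, 67).
[16, 49) meets the second set on [16, 30), [43, 49).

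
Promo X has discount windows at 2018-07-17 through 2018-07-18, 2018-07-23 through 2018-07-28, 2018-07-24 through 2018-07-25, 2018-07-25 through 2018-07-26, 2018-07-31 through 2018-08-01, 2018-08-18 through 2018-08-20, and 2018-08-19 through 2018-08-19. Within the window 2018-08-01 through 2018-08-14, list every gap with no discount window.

Covered (merged): 2018-07-17 through 2018-07-18, 2018-07-23 through 2018-07-28, 2018-07-31 through 2018-08-01, 2018-08-18 through 2018-08-20.
Gaps within 2018-08-01 through 2018-08-14: 2018-08-02 through 2018-08-14.

2018-08-02 through 2018-08-14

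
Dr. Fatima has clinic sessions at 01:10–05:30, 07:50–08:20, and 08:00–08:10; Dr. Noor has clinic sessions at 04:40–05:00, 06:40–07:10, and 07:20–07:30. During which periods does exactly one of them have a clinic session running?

Merge the first list: 01:10–05:30, 07:50–08:20.
Only in the first: 01:10–04:40, 05:00–05:30, 07:50–08:20.
Only in the second: 06:40–07:10, 07:20–07:30.
Together these are the periods covered by exactly one.

01:10–04:40, 05:00–05:30, 06:40–07:10, 07:20–07:30, 07:50–08:20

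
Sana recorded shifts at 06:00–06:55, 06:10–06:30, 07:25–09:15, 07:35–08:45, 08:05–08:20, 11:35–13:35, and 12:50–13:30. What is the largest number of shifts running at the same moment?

3

Sweep endpoints in order; track running count of active intervals.
Peak of 3 reached at 08:05.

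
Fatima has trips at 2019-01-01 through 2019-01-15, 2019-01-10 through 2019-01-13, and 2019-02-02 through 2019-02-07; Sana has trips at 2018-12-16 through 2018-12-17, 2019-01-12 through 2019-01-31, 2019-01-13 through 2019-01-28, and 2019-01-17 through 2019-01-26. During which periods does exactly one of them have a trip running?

First set merges to 2019-01-01 through 2019-01-15, 2019-02-02 through 2019-02-07.
Second set merges to 2018-12-16 through 2018-12-17, 2019-01-12 through 2019-01-31.
A \ B = 2019-01-01 through 2019-01-11, 2019-02-02 through 2019-02-07.
B \ A = 2018-12-16 through 2018-12-17, 2019-01-16 through 2019-01-31.
Union of the two gives the symmetric difference.

2018-12-16 through 2018-12-17, 2019-01-01 through 2019-01-11, 2019-01-16 through 2019-01-31, 2019-02-02 through 2019-02-07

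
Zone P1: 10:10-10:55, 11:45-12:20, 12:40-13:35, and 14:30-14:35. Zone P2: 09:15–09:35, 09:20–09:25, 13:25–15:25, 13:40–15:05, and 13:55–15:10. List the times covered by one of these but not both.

09:15–09:35, 10:10–10:55, 11:45–12:20, 12:40–13:25, 13:35–14:30, 14:35–15:25

Second set merges to 09:15–09:35, 13:25–15:25.
A but not B: 10:10–10:55, 11:45–12:20, 12:40–13:25.
B but not A: 09:15–09:35, 13:35–14:30, 14:35–15:25.
Combining gives A △ B.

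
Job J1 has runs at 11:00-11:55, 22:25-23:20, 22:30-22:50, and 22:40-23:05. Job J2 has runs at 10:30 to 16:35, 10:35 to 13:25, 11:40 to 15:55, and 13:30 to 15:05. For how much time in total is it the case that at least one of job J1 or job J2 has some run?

7 h

Merge the first list: 11:00-11:55, 22:25-23:20.
Merge the second list: 10:30-16:35.
A ∪ B = 10:30-16:35, 22:25-23:20.
Total: 6 h 5 min + 55 min = 7 h.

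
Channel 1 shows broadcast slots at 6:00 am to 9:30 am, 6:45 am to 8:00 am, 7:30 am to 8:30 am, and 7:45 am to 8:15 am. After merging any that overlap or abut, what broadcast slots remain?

6:45 am–8:00 am overlaps/touches 6:00 am–9:30 am → extend to 6:00 am–9:30 am.
7:30 am–8:30 am overlaps/touches 6:00 am–9:30 am → extend to 6:00 am–9:30 am.
7:45 am–8:15 am overlaps/touches 6:00 am–9:30 am → extend to 6:00 am–9:30 am.

6:00 am–9:30 am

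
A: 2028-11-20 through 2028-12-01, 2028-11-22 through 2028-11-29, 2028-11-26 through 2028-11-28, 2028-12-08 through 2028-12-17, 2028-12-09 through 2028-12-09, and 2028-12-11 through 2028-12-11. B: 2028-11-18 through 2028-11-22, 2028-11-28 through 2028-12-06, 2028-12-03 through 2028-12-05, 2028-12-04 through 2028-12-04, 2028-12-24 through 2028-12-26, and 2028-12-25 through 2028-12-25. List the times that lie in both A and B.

Merge the first list: 2028-11-20 through 2028-12-01, 2028-12-08 through 2028-12-17.
Merge the second list: 2028-11-18 through 2028-11-22, 2028-11-28 through 2028-12-06, 2028-12-24 through 2028-12-26.
2028-11-20 through 2028-12-01 overlaps B on 2028-11-20 through 2028-11-22, 2028-11-28 through 2028-12-01.
2028-12-08 through 2028-12-17 falls entirely outside B.

2028-11-20 through 2028-11-22, 2028-11-28 through 2028-12-01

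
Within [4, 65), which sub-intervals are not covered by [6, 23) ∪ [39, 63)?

Covered (merged): [6, 23), [39, 63).
Gaps within [4, 65): [4, 6), [23, 39), [63, 65).

[4, 6) ∪ [23, 39) ∪ [63, 65)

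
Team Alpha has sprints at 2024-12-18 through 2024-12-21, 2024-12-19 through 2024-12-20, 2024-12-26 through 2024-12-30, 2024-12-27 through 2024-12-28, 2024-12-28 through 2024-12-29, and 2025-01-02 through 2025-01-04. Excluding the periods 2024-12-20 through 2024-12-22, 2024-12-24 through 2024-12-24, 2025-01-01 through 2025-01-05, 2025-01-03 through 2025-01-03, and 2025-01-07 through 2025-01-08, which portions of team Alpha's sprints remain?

Merge the first list: 2024-12-18 through 2024-12-21, 2024-12-26 through 2024-12-30, 2025-01-02 through 2025-01-04.
Merge the second list: 2024-12-20 through 2024-12-22, 2024-12-24 through 2024-12-24, 2025-01-01 through 2025-01-05, 2025-01-07 through 2025-01-08.
2024-12-18 through 2024-12-21 minus B → 2024-12-18 through 2024-12-19.
2024-12-26 through 2024-12-30: no B overlap → unchanged.
2025-01-02 through 2025-01-04: fully covered by B → removed.

2024-12-18 through 2024-12-19, 2024-12-26 through 2024-12-30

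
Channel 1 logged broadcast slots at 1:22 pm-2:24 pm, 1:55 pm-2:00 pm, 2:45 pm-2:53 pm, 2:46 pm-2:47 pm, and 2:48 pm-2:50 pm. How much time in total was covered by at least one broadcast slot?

1 h 10 min

Merged: 1:22 pm–2:24 pm, 2:45 pm–2:53 pm.
Lengths: 1 h 2 min + 8 min = 1 h 10 min.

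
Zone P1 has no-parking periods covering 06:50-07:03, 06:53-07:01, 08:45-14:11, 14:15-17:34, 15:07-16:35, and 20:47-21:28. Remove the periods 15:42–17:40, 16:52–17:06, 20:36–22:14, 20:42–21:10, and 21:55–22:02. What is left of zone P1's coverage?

First set merges to 06:50–07:03, 08:45–14:11, 14:15–17:34, 20:47–21:28.
Second set merges to 15:42–17:40, 20:36–22:14.
06:50–07:03: no B overlap → unchanged.
08:45–14:11: no B overlap → unchanged.
14:15–17:34 minus B → 14:15–15:42.
20:47–21:28: fully covered by B → removed.

06:50–07:03, 08:45–14:11, 14:15–15:42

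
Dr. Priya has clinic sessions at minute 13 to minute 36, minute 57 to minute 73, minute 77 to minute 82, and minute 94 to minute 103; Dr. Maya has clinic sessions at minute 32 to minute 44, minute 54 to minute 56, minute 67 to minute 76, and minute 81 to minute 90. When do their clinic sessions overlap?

minute 13 to minute 36 overlaps B on minute 32 to minute 36.
minute 57 to minute 73 overlaps B on minute 67 to minute 73.
minute 77 to minute 82 overlaps B on minute 81 to minute 82.
minute 94 to minute 103 falls entirely outside B.

minute 32 to minute 36, minute 67 to minute 73, minute 81 to minute 82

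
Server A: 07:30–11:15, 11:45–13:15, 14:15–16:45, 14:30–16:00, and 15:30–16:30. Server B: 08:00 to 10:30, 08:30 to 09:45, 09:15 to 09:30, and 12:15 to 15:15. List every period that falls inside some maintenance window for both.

First set merges to 07:30-11:15, 11:45-13:15, 14:15-16:45.
Second set merges to 08:00-10:30, 12:15-15:15.
07:30-11:15 meets the second set on 08:00-10:30.
11:45-13:15 meets the second set on 12:15-13:15.
14:15-16:45 meets the second set on 14:15-15:15.

08:00-10:30, 12:15-13:15, 14:15-15:15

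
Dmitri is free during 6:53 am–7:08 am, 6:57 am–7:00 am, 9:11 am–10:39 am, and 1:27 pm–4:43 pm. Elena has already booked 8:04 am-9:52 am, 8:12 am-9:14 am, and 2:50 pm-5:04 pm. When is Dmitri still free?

First set merges to 6:53 am-7:08 am, 9:11 am-10:39 am, 1:27 pm-4:43 pm.
Second set merges to 8:04 am-9:52 am, 2:50 pm-5:04 pm.
6:53 am-7:08 am: no B overlap → unchanged.
9:11 am-10:39 am minus B → 9:52 am-10:39 am.
1:27 pm-4:43 pm minus B → 1:27 pm-2:50 pm.

6:53 am-7:08 am, 9:52 am-10:39 am, 1:27 pm-2:50 pm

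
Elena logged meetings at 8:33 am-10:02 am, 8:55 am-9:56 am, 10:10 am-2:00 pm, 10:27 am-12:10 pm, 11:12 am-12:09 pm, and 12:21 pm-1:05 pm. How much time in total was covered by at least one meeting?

Merged: 8:33 am–10:02 am, 10:10 am–2:00 pm.
Lengths: 1 h 29 min + 3 h 50 min = 5 h 19 min.

5 h 19 min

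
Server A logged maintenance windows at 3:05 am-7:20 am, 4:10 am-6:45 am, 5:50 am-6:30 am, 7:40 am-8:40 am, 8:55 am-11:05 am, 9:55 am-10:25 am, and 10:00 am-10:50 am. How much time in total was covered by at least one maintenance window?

Merged: 3:05 am–7:20 am, 7:40 am–8:40 am, 8:55 am–11:05 am.
Lengths: 4 h 15 min + 1 h + 2 h 10 min = 7 h 25 min.

7 h 25 min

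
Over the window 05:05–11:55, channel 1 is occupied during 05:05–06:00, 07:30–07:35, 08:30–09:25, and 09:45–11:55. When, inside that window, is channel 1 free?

After merging, the occupied span is 05:05-06:00, 07:30-07:35, 08:30-09:25, 09:45-11:55.
Gaps within 05:05-11:55: 06:00-07:30, 07:35-08:30, 09:25-09:45.

06:00-07:30, 07:35-08:30, 09:25-09:45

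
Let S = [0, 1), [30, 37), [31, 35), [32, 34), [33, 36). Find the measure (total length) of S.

8

Merged: [0, 1), [30, 37).
Lengths: 1 + 7 = 8.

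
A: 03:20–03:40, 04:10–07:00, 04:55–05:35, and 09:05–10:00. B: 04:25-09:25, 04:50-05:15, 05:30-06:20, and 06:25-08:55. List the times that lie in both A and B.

A, merged: 03:20–03:40, 04:10–07:00, 09:05–10:00.
B, merged: 04:25–09:25.
03:20–03:40: no overlap with the second set.
04:10–07:00 meets the second set on 04:25–07:00.
09:05–10:00 meets the second set on 09:05–09:25.

04:25–07:00, 09:05–09:25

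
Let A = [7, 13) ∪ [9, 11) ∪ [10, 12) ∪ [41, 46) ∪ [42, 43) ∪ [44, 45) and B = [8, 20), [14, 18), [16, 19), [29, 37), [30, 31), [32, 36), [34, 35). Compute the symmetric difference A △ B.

[7, 8) ∪ [13, 20) ∪ [29, 37) ∪ [41, 46)

First set merges to [7, 13), [41, 46).
Second set merges to [8, 20), [29, 37).
A but not B: [7, 8), [41, 46).
B but not A: [13, 20), [29, 37).
Combining gives A △ B.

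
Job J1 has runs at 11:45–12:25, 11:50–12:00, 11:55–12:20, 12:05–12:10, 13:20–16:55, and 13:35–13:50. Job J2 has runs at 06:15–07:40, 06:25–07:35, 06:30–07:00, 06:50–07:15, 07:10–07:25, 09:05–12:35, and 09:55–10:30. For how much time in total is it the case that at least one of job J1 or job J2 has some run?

First set merges to 11:45–12:25, 13:20–16:55.
Second set merges to 06:15–07:40, 09:05–12:35.
A ∪ B = 06:15–07:40, 09:05–12:35, 13:20–16:55.
Total: 1 h 25 min + 3 h 30 min + 3 h 35 min = 8 h 30 min.

8 h 30 min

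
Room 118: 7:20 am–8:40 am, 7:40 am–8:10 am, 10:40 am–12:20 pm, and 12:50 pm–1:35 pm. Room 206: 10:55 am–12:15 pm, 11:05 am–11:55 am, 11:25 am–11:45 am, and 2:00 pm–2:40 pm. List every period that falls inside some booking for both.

First set merges to 7:20 am-8:40 am, 10:40 am-12:20 pm, 12:50 pm-1:35 pm.
Second set merges to 10:55 am-12:15 pm, 2:00 pm-2:40 pm.
7:20 am-8:40 am meets no B interval.
10:40 am-12:20 pm ∩ B → 10:55 am-12:15 pm.
12:50 pm-1:35 pm meets no B interval.

10:55 am-12:15 pm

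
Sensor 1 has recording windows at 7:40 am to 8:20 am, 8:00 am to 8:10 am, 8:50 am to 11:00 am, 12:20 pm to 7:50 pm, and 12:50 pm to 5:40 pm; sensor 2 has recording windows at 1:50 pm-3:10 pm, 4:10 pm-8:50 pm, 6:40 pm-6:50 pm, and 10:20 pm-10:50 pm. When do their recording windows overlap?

A, merged: 7:40 am–8:20 am, 8:50 am–11:00 am, 12:20 pm–7:50 pm.
B, merged: 1:50 pm–3:10 pm, 4:10 pm–8:50 pm, 10:20 pm–10:50 pm.
7:40 am–8:20 am meets no B interval.
8:50 am–11:00 am meets no B interval.
12:20 pm–7:50 pm ∩ B → 1:50 pm–3:10 pm, 4:10 pm–7:50 pm.

1:50 pm–3:10 pm, 4:10 pm–7:50 pm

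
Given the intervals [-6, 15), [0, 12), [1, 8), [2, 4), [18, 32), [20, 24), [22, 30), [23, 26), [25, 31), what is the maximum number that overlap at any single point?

4

At 2, 4 of the intervals are simultaneously active.
No point has more.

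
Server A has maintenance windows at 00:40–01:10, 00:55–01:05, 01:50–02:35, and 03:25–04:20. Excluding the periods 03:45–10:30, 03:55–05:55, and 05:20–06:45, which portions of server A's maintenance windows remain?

00:40–01:10, 01:50–02:35, 03:25–03:45

Merge the first list: 00:40–01:10, 01:50–02:35, 03:25–04:20.
Merge the second list: 03:45–10:30.
00:40–01:10: nothing removed.
01:50–02:35: nothing removed.
03:25–04:20 \ B = 03:25–03:45.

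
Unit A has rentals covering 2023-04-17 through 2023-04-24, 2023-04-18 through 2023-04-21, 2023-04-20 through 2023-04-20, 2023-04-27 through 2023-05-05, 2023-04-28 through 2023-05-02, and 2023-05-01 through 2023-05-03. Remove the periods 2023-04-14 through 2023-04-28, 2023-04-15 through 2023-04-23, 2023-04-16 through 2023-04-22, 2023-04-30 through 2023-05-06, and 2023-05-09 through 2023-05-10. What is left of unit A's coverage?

First set merges to 2023-04-17 through 2023-04-24, 2023-04-27 through 2023-05-05.
Second set merges to 2023-04-14 through 2023-04-28, 2023-04-30 through 2023-05-06, 2023-05-09 through 2023-05-10.
2023-04-17 through 2023-04-24 lies entirely inside B → drops out.
2023-04-27 through 2023-05-05 with B removed leaves 2023-04-29 through 2023-04-29.

2023-04-29 through 2023-04-29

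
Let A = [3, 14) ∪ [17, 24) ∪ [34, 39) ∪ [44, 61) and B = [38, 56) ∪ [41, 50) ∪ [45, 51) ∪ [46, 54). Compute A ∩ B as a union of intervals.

Second set merges to [38, 56).
[3, 14) meets no B interval.
[17, 24) meets no B interval.
[34, 39) ∩ B → [38, 39).
[44, 61) ∩ B → [44, 56).

[38, 39) ∪ [44, 56)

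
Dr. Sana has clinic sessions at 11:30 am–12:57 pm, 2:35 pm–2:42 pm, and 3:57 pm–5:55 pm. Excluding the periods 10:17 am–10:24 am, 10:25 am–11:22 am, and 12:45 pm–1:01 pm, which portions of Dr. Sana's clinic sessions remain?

11:30 am-12:45 pm, 2:35 pm-2:42 pm, 3:57 pm-5:55 pm

11:30 am-12:57 pm minus B → 11:30 am-12:45 pm.
2:35 pm-2:42 pm: no B overlap → unchanged.
3:57 pm-5:55 pm: no B overlap → unchanged.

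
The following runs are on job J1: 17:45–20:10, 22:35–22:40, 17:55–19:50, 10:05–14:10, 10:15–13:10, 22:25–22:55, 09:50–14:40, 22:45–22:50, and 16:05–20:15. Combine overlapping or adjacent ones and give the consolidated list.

Sort by start: 09:50–14:40, 10:05–14:10, 10:15–13:10, 16:05–20:15, 17:45–20:10, 17:55–19:50, 22:25–22:55, 22:35–22:40, 22:45–22:50.
10:05–14:10 overlaps/touches 09:50–14:40 → extend to 09:50–14:40.
10:15–13:10 overlaps/touches 09:50–14:40 → extend to 09:50–14:40.
16:05–20:15 is disjoint → start new block.
17:45–20:10 overlaps/touches 16:05–20:15 → extend to 16:05–20:15.
17:55–19:50 overlaps/touches 16:05–20:15 → extend to 16:05–20:15.
22:25–22:55 is disjoint → start new block.
22:35–22:40 overlaps/touches 22:25–22:55 → extend to 22:25–22:55.
22:45–22:50 overlaps/touches 22:25–22:55 → extend to 22:25–22:55.

09:50–14:40, 16:05–20:15, 22:25–22:55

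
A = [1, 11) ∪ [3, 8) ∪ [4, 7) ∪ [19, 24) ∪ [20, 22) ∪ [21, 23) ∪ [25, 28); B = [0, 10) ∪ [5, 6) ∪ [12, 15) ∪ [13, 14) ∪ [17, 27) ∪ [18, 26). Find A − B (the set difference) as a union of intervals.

A, merged: [1, 11), [19, 24), [25, 28).
B, merged: [0, 10), [12, 15), [17, 27).
[1, 11) with B removed leaves [10, 11).
[19, 24) lies entirely inside B → drops out.
[25, 28) with B removed leaves [27, 28).

[10, 11) ∪ [27, 28)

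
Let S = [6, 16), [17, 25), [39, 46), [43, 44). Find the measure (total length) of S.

Merged: [6, 16), [17, 25), [39, 46).
Lengths: 10 + 8 + 7 = 25.

25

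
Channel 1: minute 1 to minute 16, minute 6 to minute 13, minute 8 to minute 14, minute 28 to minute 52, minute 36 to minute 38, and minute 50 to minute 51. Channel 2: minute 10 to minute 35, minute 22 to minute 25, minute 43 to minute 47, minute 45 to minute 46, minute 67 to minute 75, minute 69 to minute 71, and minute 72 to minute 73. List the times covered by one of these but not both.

minute 1 to minute 10, minute 16 to minute 28, minute 35 to minute 43, minute 47 to minute 52, minute 67 to minute 75

A, merged: minute 1 to minute 16, minute 28 to minute 52.
B, merged: minute 10 to minute 35, minute 43 to minute 47, minute 67 to minute 75.
Only in the first: minute 1 to minute 10, minute 35 to minute 43, minute 47 to minute 52.
Only in the second: minute 16 to minute 28, minute 67 to minute 75.
Together these are the periods covered by exactly one.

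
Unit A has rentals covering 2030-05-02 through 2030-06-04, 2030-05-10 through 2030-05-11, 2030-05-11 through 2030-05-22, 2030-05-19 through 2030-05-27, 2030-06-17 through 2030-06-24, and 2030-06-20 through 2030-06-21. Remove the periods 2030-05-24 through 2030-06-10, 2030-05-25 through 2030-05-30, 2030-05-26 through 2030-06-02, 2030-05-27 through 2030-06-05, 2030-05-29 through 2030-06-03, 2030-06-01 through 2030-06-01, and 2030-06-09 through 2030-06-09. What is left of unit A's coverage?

2030-05-02 through 2030-05-23, 2030-06-17 through 2030-06-24

First set merges to 2030-05-02 through 2030-06-04, 2030-06-17 through 2030-06-24.
Second set merges to 2030-05-24 through 2030-06-10.
2030-05-02 through 2030-06-04 with B removed leaves 2030-05-02 through 2030-05-23.
2030-06-17 through 2030-06-24 is untouched.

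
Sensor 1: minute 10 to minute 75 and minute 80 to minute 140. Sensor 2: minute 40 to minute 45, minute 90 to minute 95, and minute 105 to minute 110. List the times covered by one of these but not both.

minute 10 to minute 40, minute 45 to minute 75, minute 80 to minute 90, minute 95 to minute 105, minute 110 to minute 140

A but not B: minute 10 to minute 40, minute 45 to minute 75, minute 80 to minute 90, minute 95 to minute 105, minute 110 to minute 140.
B but not A: none.
Combining gives A △ B.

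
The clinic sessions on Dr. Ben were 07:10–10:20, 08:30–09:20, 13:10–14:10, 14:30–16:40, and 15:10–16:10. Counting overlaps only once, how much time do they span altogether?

6 h 20 min

Merged: 07:10–10:20, 13:10–14:10, 14:30–16:40.
Lengths: 3 h 10 min + 1 h + 2 h 10 min = 6 h 20 min.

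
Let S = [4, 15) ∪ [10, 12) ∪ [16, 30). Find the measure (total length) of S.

25

Merged: [4, 15), [16, 30).
Lengths: 11 + 14 = 25.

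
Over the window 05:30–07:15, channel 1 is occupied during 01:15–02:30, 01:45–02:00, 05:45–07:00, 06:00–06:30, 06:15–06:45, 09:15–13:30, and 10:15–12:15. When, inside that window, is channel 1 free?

After merging, the occupied span is 01:15–02:30, 05:45–07:00, 09:15–13:30.
Gaps within 05:30–07:15: 05:30–05:45, 07:00–07:15.

05:30–05:45, 07:00–07:15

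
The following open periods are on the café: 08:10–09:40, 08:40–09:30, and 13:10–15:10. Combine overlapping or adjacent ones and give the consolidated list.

08:10–09:40, 13:10–15:10

08:40–09:30 overlaps/touches 08:10–09:40 → extend to 08:10–09:40.
13:10–15:10 is disjoint → start new block.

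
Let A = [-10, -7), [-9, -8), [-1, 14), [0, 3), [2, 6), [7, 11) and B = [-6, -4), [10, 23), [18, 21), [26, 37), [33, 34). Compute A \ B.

[-10, -7) ∪ [-1, 10)

A, merged: [-10, -7), [-1, 14).
B, merged: [-6, -4), [10, 23), [26, 37).
[-10, -7): nothing removed.
[-1, 14) \ B = [-1, 10).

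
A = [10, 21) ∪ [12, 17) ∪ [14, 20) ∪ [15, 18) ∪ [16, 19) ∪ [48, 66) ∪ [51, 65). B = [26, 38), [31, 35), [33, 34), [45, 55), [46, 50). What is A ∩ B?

A, merged: [10, 21), [48, 66).
B, merged: [26, 38), [45, 55).
[10, 21) meets no B interval.
[48, 66) ∩ B → [48, 55).

[48, 55)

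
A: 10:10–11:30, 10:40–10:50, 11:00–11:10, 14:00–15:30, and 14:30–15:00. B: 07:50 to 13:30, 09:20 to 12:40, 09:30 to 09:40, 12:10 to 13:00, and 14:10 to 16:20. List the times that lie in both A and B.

10:10–11:30, 14:10–15:30

A, merged: 10:10–11:30, 14:00–15:30.
B, merged: 07:50–13:30, 14:10–16:20.
10:10–11:30 meets the second set on 10:10–11:30.
14:00–15:30 meets the second set on 14:10–15:30.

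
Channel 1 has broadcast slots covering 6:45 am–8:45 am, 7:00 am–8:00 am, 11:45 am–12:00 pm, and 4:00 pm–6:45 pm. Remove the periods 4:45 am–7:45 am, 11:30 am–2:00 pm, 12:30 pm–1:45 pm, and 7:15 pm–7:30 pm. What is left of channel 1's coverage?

7:45 am-8:45 am, 4:00 pm-6:45 pm

Merge the first list: 6:45 am-8:45 am, 11:45 am-12:00 pm, 4:00 pm-6:45 pm.
Merge the second list: 4:45 am-7:45 am, 11:30 am-2:00 pm, 7:15 pm-7:30 pm.
6:45 am-8:45 am with B removed leaves 7:45 am-8:45 am.
11:45 am-12:00 pm lies entirely inside B → drops out.
4:00 pm-6:45 pm is untouched.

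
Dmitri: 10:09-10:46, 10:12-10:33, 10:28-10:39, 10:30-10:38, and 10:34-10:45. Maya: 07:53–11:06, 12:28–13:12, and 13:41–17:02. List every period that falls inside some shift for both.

10:09–10:46

Merge the first list: 10:09–10:46.
10:09–10:46 overlaps B on 10:09–10:46.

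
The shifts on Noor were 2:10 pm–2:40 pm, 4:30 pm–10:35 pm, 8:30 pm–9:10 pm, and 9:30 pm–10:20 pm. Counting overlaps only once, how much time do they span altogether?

6 h 35 min

Merged: 2:10 pm-2:40 pm, 4:30 pm-10:35 pm.
Lengths: 30 min + 6 h 5 min = 6 h 35 min.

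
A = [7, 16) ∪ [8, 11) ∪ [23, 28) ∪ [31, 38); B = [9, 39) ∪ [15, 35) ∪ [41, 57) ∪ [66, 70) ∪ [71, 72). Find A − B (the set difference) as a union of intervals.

Merge the first list: [7, 16), [23, 28), [31, 38).
Merge the second list: [9, 39), [41, 57), [66, 70), [71, 72).
[7, 16) \ B = [7, 9).
[23, 28): entirely removed.
[31, 38): entirely removed.

[7, 9)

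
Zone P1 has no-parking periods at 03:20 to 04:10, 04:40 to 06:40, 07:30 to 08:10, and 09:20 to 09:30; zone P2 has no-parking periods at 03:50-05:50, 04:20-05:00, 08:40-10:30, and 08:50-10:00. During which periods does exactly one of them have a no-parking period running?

03:20–03:50, 04:10–04:40, 05:50–06:40, 07:30–08:10, 08:40–09:20, 09:30–10:30

Merge the second list: 03:50–05:50, 08:40–10:30.
Only in the first: 03:20–03:50, 05:50–06:40, 07:30–08:10.
Only in the second: 04:10–04:40, 08:40–09:20, 09:30–10:30.
Together these are the periods covered by exactly one.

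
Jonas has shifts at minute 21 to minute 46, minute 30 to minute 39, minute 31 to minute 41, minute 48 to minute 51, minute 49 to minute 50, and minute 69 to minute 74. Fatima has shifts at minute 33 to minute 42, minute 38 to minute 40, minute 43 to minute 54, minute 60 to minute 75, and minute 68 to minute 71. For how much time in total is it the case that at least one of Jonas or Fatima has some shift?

First set merges to minute 21 to minute 46, minute 48 to minute 51, minute 69 to minute 74.
Second set merges to minute 33 to minute 42, minute 43 to minute 54, minute 60 to minute 75.
A ∪ B = minute 21 to minute 54, minute 60 to minute 75.
Total: 33 minutes + 15 minutes = 48 minutes.

48 minutes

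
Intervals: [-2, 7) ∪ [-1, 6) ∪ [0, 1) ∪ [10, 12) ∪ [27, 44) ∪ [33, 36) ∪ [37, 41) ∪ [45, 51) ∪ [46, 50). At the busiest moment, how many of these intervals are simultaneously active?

3

Walk the sorted start/end points keeping a running depth.
The depth first hits 3 at 0.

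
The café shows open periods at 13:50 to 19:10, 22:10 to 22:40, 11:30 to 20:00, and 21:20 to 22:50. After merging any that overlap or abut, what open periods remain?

11:30-20:00, 21:20-22:50

Sort by start: 11:30-20:00, 13:50-19:10, 21:20-22:50, 22:10-22:40.
13:50-19:10 overlaps/touches 11:30-20:00 → extend to 11:30-20:00.
21:20-22:50 is disjoint → start new block.
22:10-22:40 overlaps/touches 21:20-22:50 → extend to 21:20-22:50.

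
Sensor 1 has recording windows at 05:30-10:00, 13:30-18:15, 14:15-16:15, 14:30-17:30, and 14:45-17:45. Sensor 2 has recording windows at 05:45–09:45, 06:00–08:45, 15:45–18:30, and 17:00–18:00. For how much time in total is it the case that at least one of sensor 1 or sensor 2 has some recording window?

9 h 30 min

First set merges to 05:30–10:00, 13:30–18:15.
Second set merges to 05:45–09:45, 15:45–18:30.
A ∪ B = 05:30–10:00, 13:30–18:30.
Total: 4 h 30 min + 5 h = 9 h 30 min.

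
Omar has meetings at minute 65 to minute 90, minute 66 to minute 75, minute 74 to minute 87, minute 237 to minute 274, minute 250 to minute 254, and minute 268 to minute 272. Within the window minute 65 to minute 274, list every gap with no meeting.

After merging, the occupied span is minute 65 to minute 90, minute 237 to minute 274.
Uncovered inside minute 65 to minute 274: minute 90 to minute 237.

minute 90 to minute 237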